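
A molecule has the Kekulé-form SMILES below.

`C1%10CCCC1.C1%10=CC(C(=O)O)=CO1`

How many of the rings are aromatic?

The SMILES encodes a five-membered saturated carbon ring; a five-membered ring of four carbons and one oxygen, with two C=C double bonds.
The 5-membered ring has only sp³ atoms, so it is not fully conjugated — not aromatic (cyclopentane).
The 5-membered ring with one oxygen is fully conjugated (every ring atom contributes a p orbital); 2 ring double bonds (4 π electrons) plus a heteroatom lone pair (2) give 6 π electrons. That satisfies 4n+2 with n=1, so it is aromatic (furan).
1 of the 2 rings is aromatic. Total: 1.

1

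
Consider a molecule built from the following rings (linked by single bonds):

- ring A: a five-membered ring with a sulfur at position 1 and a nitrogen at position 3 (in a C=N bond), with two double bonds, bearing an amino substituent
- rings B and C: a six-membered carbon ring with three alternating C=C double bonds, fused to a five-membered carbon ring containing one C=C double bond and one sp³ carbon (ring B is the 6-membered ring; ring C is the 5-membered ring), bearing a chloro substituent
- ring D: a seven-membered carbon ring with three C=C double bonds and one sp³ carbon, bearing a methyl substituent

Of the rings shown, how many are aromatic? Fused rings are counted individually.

Ring A has a continuous p-orbital overlap around the ring; 2 ring double bonds (4 π electrons) plus a heteroatom lone pair (2) give 6 π electrons. Since 6 = 4n+2 (n=1), ring A is aromatic (thiazole).
Ring B has a continuous p-orbital overlap around the ring; 3 ring double bonds give 6 π electrons. Since 6 = 4n+2 (n=1), ring B is aromatic (benzene ring).
Ring C has one sp³ carbon, so it is not fully conjugated — not aromatic (cyclopentene ring).
Ring D has one sp³ carbon, so it is not fully conjugated — not aromatic (cycloheptatriene).
Aromatic: A, B. Total: 2.

2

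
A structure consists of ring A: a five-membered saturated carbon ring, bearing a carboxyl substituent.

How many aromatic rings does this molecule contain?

Ring A has only sp³ atoms, so it is not fully conjugated — not aromatic (cyclopentane).

0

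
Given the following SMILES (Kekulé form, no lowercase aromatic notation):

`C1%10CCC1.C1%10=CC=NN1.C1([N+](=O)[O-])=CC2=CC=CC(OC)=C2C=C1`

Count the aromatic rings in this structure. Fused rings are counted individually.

3

The SMILES encodes a four-membered saturated carbon ring; a five-membered ring with two adjacent nitrogens (one bearing H, one in a double bond) and two double bonds; two fused six-membered carbon rings, each with three alternating C=C double bonds.
The 4-membered ring has only sp³ atoms, so it is not fully conjugated — not aromatic (cyclobutane).
The 5-membered ring with two adjacent nitrogens (one N–H, one =N–) is fully conjugated (every ring atom contributes a p orbital); 2 ring double bonds (4 π electrons) plus a heteroatom lone pair (2) give 6 π electrons. 6 = 4(1)+2, so it is aromatic (pyrazole).
The fused 6/6-membered bicyclic is a single π system with 10 sp² atoms and 10 π electrons from ring double bonds. 10 = 4(2)+2, so the system is aromatic and both rings count as aromatic (naphthalene).
3 of the 4 rings are aromatic. Total: 3.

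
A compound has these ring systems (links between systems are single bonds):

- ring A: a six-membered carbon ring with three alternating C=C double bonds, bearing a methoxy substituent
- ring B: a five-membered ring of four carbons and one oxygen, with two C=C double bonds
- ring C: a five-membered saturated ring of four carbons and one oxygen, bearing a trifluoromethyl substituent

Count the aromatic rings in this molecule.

2

Ring A is fully conjugated (every ring atom contributes a p orbital); 3 ring double bonds give 6 π electrons. Since 6 = 4n+2 (n=1), ring A is aromatic (benzene).
Ring B has a continuous p-orbital overlap around the ring; 2 ring double bonds (4 π electrons) plus a heteroatom lone pair (2) give 6 π electrons. That satisfies 4n+2 with n=1, so ring B is aromatic (furan).
Ring C has only sp³ atoms, so it is not fully conjugated — not aromatic (tetrahydrofuran).
Aromatic: A, B. Total: 2.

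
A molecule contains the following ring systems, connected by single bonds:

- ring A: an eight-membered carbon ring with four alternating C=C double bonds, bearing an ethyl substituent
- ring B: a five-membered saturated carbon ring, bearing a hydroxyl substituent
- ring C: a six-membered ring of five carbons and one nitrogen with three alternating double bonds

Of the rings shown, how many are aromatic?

Ring A has only sp² ring atoms; a planar conformation would have a fully conjugated π system of 8 electrons. But 8 = 4(2), which is 4n not 4n+2, so ring A is not aromatic (cyclooctatetraene) — cyclooctatetraene distorts into a non-planar tub to avoid antiaromaticity.
Ring B has only sp³ atoms, so it is not fully conjugated — not aromatic (cyclopentane).
Ring C is fully conjugated (every ring atom contributes a p orbital); 3 ring double bonds give 6 π electrons. Since 6 = 4n+2 (n=1), ring C is aromatic (pyridine).
Aromatic: C. Total: 1.

1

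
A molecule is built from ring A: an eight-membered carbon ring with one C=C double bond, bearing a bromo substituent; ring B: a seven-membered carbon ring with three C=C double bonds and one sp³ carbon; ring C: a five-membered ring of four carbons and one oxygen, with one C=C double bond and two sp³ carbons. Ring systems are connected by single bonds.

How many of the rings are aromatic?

Ring A has six sp³ carbons, so it is not fully conjugated — not aromatic (cyclooctene).
Ring B has one sp³ carbon, so it is not fully conjugated — not aromatic (cycloheptatriene).
Ring C has two sp³ carbons, so it is not fully conjugated — not aromatic (2,3-dihydrofuran).
No ring is aromatic. Total: 0.

0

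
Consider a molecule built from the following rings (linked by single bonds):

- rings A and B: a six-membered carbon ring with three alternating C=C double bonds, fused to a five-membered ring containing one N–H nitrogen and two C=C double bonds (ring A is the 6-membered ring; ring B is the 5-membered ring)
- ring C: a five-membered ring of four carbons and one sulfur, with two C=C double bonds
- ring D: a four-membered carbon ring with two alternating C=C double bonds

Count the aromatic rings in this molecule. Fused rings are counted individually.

Rings A and B form a fused bicyclic system (with one N–H) with 9 sp² atoms and 10 π electrons from ring double bonds plus a heteroatom lone pair. 10 = 4(2)+2, so the system is aromatic and both rings count as aromatic (indole).
Ring C is fully conjugated (every ring atom contributes a p orbital); 2 ring double bonds (4 π electrons) plus a heteroatom lone pair (2) give 6 π electrons. 6 = 4(1)+2, so ring C is aromatic (thiophene).
Ring D has only sp² ring atoms; a planar conformation would have a fully conjugated π system of 4 electrons. But 4 = 4(1), which is 4n not 4n+2, so ring D is not aromatic (cyclobutadiene) — cyclobutadiene is antiaromatic and distorts to a rectangle.
Aromatic: A, B, C. Total: 3.

3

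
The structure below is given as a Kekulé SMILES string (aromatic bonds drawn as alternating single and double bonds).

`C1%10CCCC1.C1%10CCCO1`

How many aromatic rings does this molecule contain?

The SMILES encodes a five-membered saturated carbon ring; a five-membered saturated ring of four carbons and one oxygen.
The 5-membered ring has only sp³ atoms, so it is not fully conjugated — not aromatic (cyclopentane).
The 5-membered ring with one oxygen has only sp³ atoms, so it is not fully conjugated — not aromatic (tetrahydrofuran).
None of the rings are aromatic. Total: 0.

0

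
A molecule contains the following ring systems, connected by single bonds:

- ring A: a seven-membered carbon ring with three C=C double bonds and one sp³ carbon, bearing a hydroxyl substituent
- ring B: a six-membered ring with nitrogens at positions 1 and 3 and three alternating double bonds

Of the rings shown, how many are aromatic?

1

Ring A has one sp³ carbon, so it is not fully conjugated — not aromatic (cycloheptatriene).
Ring B is planar and fully conjugated; 3 ring double bonds give 6 π electrons. Since 6 = 4n+2 (n=1), ring B is aromatic (pyrimidine).
Aromatic: B. Total: 1.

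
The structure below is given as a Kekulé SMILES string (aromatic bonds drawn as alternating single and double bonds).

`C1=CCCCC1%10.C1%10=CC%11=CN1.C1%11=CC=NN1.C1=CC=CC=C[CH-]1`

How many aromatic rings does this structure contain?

The SMILES encodes a six-membered carbon ring with one C=C double bond; a five-membered ring of four carbons and one nitrogen bearing a hydrogen, with two C=C double bonds; a five-membered ring with two adjacent nitrogens (one bearing H, one in a double bond) and two double bonds; a seven-membered all-carbon ring bearing a negative charge on one carbon, with three C=C double bonds.
The 6-membered ring has four sp³ carbons, so it is not fully conjugated — not aromatic (cyclohexene).
The 5-membered ring with one N–H has a continuous p-orbital overlap around the ring; 2 ring double bonds (4 π electrons) plus a heteroatom lone pair (2) give 6 π electrons. 6 = 4(1)+2, so it is aromatic (pyrrole).
The 5-membered ring with two adjacent nitrogens (one N–H, one =N–) is planar and fully conjugated; 2 ring double bonds (4 π electrons) plus a heteroatom lone pair (2) give 6 π electrons. 6 = 4(1)+2, so it is aromatic (pyrazole).
The 7-membered ring has only sp² ring atoms; a planar conformation would have a fully conjugated π system of 8 electrons. But 8 = 4(2), which is 4n not 4n+2, so it is not aromatic (cycloheptatrienyl anion).
2 of the 4 rings are aromatic. Total: 2.

2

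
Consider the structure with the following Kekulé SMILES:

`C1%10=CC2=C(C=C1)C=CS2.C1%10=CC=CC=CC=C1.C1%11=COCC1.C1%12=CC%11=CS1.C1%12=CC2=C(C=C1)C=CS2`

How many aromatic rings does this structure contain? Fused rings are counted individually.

The SMILES encodes a six-membered carbon ring with three alternating C=C double bonds, fused to a five-membered ring containing one sulfur and two C=C double bonds; an eight-membered carbon ring with four alternating C=C double bonds; a five-membered ring of four carbons and one oxygen, with one C=C double bond and two sp³ carbons; a five-membered ring of four carbons and one sulfur, with two C=C double bonds; a six-membered carbon ring with three alternating C=C double bonds, fused to a five-membered ring containing one sulfur and two C=C double bonds.
The fused 6/5-membered bicyclic (with one sulfur) is a single π system with 9 sp² atoms and 10 π electrons from ring double bonds plus a heteroatom lone pair. 10 = 4(2)+2, so the system is aromatic and both rings count as aromatic (benzothiophene).
The 8-membered ring has only sp² ring atoms; a planar conformation would have a fully conjugated π system of 8 electrons. But 8 = 4(2), which is 4n not 4n+2, so it is not aromatic (cyclooctatetraene) — cyclooctatetraene distorts into a non-planar tub to avoid antiaromaticity.
The 5-membered ring with one oxygen has two sp³ carbons, so it is not fully conjugated — not aromatic (2,3-dihydrofuran).
The 5-membered ring with one sulfur has a continuous p-orbital overlap around the ring; 2 ring double bonds (4 π electrons) plus a heteroatom lone pair (2) give 6 π electrons. That satisfies 4n+2 with n=1, so it is aromatic (thiophene).
The fused 6/5-membered bicyclic (with one sulfur) is a single π system with 9 sp² atoms and 10 π electrons from ring double bonds plus a heteroatom lone pair. 10 = 4(2)+2, so the system is aromatic and both rings count as aromatic (benzothiophene).
5 of the 7 rings are aromatic. Total: 5.

5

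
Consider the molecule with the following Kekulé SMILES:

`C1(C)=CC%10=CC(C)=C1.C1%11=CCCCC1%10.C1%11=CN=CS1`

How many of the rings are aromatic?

The SMILES encodes a six-membered carbon ring with three alternating C=C double bonds; a six-membered carbon ring with one C=C double bond; a five-membered ring with a sulfur at position 1 and a nitrogen at position 3 (in a C=N bond), with two double bonds.
The 6-membered ring is fully conjugated (every ring atom contributes a p orbital); 3 ring double bonds give 6 π electrons. Since 6 = 4n+2 (n=1), it is aromatic (benzene).
The second 6-membered ring has four sp³ carbons, so it is not fully conjugated — not aromatic (cyclohexene).
The 5-membered ring with one sulfur and one =N– is planar and fully conjugated; 2 ring double bonds (4 π electrons) plus a heteroatom lone pair (2) give 6 π electrons. Since 6 = 4n+2 (n=1), it is aromatic (thiazole).
2 of the 3 rings are aromatic. Total: 2.

2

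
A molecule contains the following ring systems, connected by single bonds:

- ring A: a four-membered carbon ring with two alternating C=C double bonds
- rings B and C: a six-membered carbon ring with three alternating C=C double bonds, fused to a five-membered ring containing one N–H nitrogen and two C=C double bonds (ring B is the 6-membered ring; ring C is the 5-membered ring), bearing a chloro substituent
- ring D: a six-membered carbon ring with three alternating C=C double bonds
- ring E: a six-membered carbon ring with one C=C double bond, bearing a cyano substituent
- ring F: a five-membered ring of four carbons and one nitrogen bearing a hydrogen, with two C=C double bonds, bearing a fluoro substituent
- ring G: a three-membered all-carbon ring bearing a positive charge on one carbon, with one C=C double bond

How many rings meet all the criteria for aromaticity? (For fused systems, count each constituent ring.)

Ring A has only sp² ring atoms; a planar conformation would have a fully conjugated π system of 4 electrons. But 4 = 4(1), which is 4n not 4n+2, so ring A is not aromatic (cyclobutadiene) — cyclobutadiene is antiaromatic and distorts to a rectangle.
Rings B and C form a fused bicyclic system (with one N–H) with 9 sp² atoms and 10 π electrons from ring double bonds plus a heteroatom lone pair. 10 = 4(2)+2, so the system is aromatic and both rings count as aromatic (indole).
Ring D has a continuous p-orbital overlap around the ring; 3 ring double bonds give 6 π electrons. 6 = 4(1)+2, so ring D is aromatic (benzene).
Ring E has four sp³ carbons, so it is not fully conjugated — not aromatic (cyclohexene).
Ring F is fully conjugated (every ring atom contributes a p orbital); 2 ring double bonds (4 π electrons) plus a heteroatom lone pair (2) give 6 π electrons. That satisfies 4n+2 with n=1, so ring F is aromatic (pyrrole).
Ring G has a continuous p-orbital overlap around the ring; 1 ring double bond (2 π electrons) plus the carbocation's empty p orbital (0, but keeps the ring conjugated) give 2 π electrons. 2 = 4(0)+2, so ring G is aromatic (cyclopropenyl cation).
Aromatic: B, C, D, F, G. Total: 5.

5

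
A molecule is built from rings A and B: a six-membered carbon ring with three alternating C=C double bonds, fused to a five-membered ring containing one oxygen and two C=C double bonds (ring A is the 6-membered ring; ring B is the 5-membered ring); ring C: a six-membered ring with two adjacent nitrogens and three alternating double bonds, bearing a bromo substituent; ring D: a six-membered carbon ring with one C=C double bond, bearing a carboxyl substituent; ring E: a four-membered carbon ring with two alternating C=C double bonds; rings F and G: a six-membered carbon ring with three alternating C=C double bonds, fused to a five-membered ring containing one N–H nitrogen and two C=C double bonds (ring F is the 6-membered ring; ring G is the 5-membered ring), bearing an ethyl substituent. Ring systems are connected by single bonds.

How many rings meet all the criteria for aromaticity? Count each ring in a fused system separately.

Rings A and B form a fused bicyclic system (with one oxygen) with 9 sp² atoms and 10 π electrons from ring double bonds plus a heteroatom lone pair. 10 = 4(2)+2, so the system is aromatic and both rings count as aromatic (benzofuran).
Ring C is fully conjugated (every ring atom contributes a p orbital); 3 ring double bonds give 6 π electrons. Since 6 = 4n+2 (n=1), ring C is aromatic (pyridazine).
Ring D has four sp³ carbons, so it is not fully conjugated — not aromatic (cyclohexene).
Ring E has only sp² ring atoms; a planar conformation would have a fully conjugated π system of 4 electrons. But 4 = 4(1), which is 4n not 4n+2, so ring E is not aromatic (cyclobutadiene) — cyclobutadiene is antiaromatic and distorts to a rectangle.
Rings F and G form a fused bicyclic system (with one N–H) with 9 sp² atoms and 10 π electrons from ring double bonds plus a heteroatom lone pair. 10 = 4(2)+2, so the system is aromatic and both rings count as aromatic (indole).
Aromatic: A, B, C, F, G. Total: 5.

5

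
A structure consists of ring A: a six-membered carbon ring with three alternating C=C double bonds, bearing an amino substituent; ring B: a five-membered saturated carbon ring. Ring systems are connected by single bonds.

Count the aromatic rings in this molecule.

1

Ring A is planar and fully conjugated; 3 ring double bonds give 6 π electrons. 6 = 4(1)+2, so ring A is aromatic (benzene).
Ring B has only sp³ atoms, so it is not fully conjugated — not aromatic (cyclopentane).
Aromatic: A. Total: 1.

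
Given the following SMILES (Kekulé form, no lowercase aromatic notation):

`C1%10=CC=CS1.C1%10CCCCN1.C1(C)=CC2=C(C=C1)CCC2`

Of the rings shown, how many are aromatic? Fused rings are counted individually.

The SMILES encodes a five-membered ring of four carbons and one sulfur, with two C=C double bonds; a six-membered saturated ring of five carbons and one N–H nitrogen; a six-membered carbon ring with three alternating C=C double bonds, fused to a saturated five-membered carbon ring.
The 5-membered ring with one sulfur is fully conjugated (every ring atom contributes a p orbital); 2 ring double bonds (4 π electrons) plus a heteroatom lone pair (2) give 6 π electrons. That satisfies 4n+2 with n=1, so it is aromatic (thiophene).
The 6-membered ring with one N–H has only sp³ atoms, so it is not fully conjugated — not aromatic (piperidine).
The 6-membered ring has a continuous p-orbital overlap around the ring; 3 ring double bonds give 6 π electrons. Since 6 = 4n+2 (n=1), it is aromatic (benzene ring).
The 5-membered ring has three sp³ carbons, so it is not fully conjugated — not aromatic (cyclopentane ring).
2 of the 4 rings are aromatic. Total: 2.

2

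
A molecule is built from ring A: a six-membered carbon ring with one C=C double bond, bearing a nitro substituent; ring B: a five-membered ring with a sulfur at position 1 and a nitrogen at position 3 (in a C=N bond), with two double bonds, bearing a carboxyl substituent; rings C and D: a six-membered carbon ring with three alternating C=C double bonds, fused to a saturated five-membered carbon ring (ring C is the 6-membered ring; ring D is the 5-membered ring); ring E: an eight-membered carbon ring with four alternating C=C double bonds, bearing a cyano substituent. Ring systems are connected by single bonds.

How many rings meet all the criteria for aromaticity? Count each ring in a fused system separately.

Ring A has four sp³ carbons, so it is not fully conjugated — not aromatic (cyclohexene).
Ring B is planar and fully conjugated; 2 ring double bonds (4 π electrons) plus a heteroatom lone pair (2) give 6 π electrons. That satisfies 4n+2 with n=1, so ring B is aromatic (thiazole).
Ring C is fully conjugated (every ring atom contributes a p orbital); 3 ring double bonds give 6 π electrons. Since 6 = 4n+2 (n=1), ring C is aromatic (benzene ring).
Ring D has three sp³ carbons, so it is not fully conjugated — not aromatic (cyclopentane ring).
Ring E has only sp² ring atoms; a planar conformation would have a fully conjugated π system of 8 electrons. But 8 = 4(2), which is 4n not 4n+2, so ring E is not aromatic (cyclooctatetraene) — cyclooctatetraene distorts into a non-planar tub to avoid antiaromaticity.
Aromatic: B, C. Total: 2.

2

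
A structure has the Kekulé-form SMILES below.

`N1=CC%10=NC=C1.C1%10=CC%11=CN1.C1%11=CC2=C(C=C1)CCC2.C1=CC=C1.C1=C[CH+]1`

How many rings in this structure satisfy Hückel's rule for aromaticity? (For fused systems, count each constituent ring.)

The SMILES encodes a six-membered ring with nitrogens at positions 1 and 4 and three alternating double bonds; a five-membered ring of four carbons and one nitrogen bearing a hydrogen, with two C=C double bonds; a six-membered carbon ring with three alternating C=C double bonds, fused to a saturated five-membered carbon ring; a four-membered carbon ring with two alternating C=C double bonds; a three-membered all-carbon ring bearing a positive charge on one carbon, with one C=C double bond.
The 6-membered ring with two nitrogens (1,4) has a continuous p-orbital overlap around the ring; 3 ring double bonds give 6 π electrons. Since 6 = 4n+2 (n=1), it is aromatic (pyrazine).
The 5-membered ring with one N–H has a continuous p-orbital overlap around the ring; 2 ring double bonds (4 π electrons) plus a heteroatom lone pair (2) give 6 π electrons. That satisfies 4n+2 with n=1, so it is aromatic (pyrrole).
The 6-membered ring has a continuous p-orbital overlap around the ring; 3 ring double bonds give 6 π electrons. Since 6 = 4n+2 (n=1), it is aromatic (benzene ring).
The 5-membered ring has three sp³ carbons, so it is not fully conjugated — not aromatic (cyclopentane ring).
The 4-membered ring has only sp² ring atoms; a planar conformation would have a fully conjugated π system of 4 electrons. But 4 = 4(1), which is 4n not 4n+2, so it is not aromatic (cyclobutadiene) — cyclobutadiene is antiaromatic and distorts to a rectangle.
The 3-membered ring has a continuous p-orbital overlap around the ring; 1 ring double bond (2 π electrons) plus the carbocation's empty p orbital (0, but keeps the ring conjugated) give 2 π electrons. Since 2 = 4n+2 (n=0), it is aromatic (cyclopropenyl cation).
4 of the 6 rings are aromatic. Total: 4.

4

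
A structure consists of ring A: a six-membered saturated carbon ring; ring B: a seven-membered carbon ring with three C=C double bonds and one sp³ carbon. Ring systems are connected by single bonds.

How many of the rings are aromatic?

Ring A has only sp³ atoms, so it is not fully conjugated — not aromatic (cyclohexane).
Ring B has one sp³ carbon, so it is not fully conjugated — not aromatic (cycloheptatriene).
No ring is aromatic. Total: 0.

0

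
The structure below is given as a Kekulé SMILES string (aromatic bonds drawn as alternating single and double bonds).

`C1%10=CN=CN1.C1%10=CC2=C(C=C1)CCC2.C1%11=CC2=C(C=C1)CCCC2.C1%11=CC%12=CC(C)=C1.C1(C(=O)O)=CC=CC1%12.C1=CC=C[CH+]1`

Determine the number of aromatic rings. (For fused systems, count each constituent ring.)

The SMILES encodes a five-membered ring with nitrogens at positions 1 and 3 (one bearing H, one in a C=N bond) and two double bonds; a six-membered carbon ring with three alternating C=C double bonds, fused to a saturated five-membered carbon ring; a six-membered carbon ring with three alternating C=C double bonds, fused to a saturated six-membered carbon ring; a six-membered carbon ring with three alternating C=C double bonds; a five-membered carbon ring with two conjugated C=C double bonds and one sp³ carbon; a five-membered all-carbon ring bearing a positive charge on one carbon, with two C=C double bonds.
The 5-membered ring with two nitrogens (one N–H, one =N–) has a continuous p-orbital overlap around the ring; 2 ring double bonds (4 π electrons) plus a heteroatom lone pair (2) give 6 π electrons. Since 6 = 4n+2 (n=1), it is aromatic (imidazole).
The 6-membered ring is planar and fully conjugated; 3 ring double bonds give 6 π electrons. That satisfies 4n+2 with n=1, so it is aromatic (benzene ring).
The 5-membered ring has three sp³ carbons, so it is not fully conjugated — not aromatic (cyclopentane ring).
The second 6-membered ring has a continuous p-orbital overlap around the ring; 3 ring double bonds give 6 π electrons. 6 = 4(1)+2, so it is aromatic (benzene ring).
The third 6-membered ring has four sp³ carbons, so it is not fully conjugated — not aromatic (cyclohexane ring).
The fourth 6-membered ring is planar and fully conjugated; 3 ring double bonds give 6 π electrons. Since 6 = 4n+2 (n=1), it is aromatic (benzene).
The second 5-membered ring has one sp³ carbon, so it is not fully conjugated — not aromatic (cyclopentadiene).
The third 5-membered ring has only sp² ring atoms; a planar conformation would have a fully conjugated π system of 4 electrons. But 4 = 4(1), which is 4n not 4n+2, so it is not aromatic (cyclopentadienyl cation).
4 of the 8 rings are aromatic. Total: 4.

4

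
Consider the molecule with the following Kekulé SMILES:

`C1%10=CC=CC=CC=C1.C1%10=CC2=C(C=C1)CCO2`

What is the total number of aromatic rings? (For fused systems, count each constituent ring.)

1

The SMILES encodes an eight-membered carbon ring with four alternating C=C double bonds; a six-membered carbon ring with three alternating C=C double bonds, fused to a five-membered ring containing one oxygen and two sp³ carbons.
The 8-membered ring has only sp² ring atoms; a planar conformation would have a fully conjugated π system of 8 electrons. But 8 = 4(2), which is 4n not 4n+2, so it is not aromatic (cyclooctatetraene) — cyclooctatetraene distorts into a non-planar tub to avoid antiaromaticity.
The 6-membered ring has a continuous p-orbital overlap around the ring; 3 ring double bonds give 6 π electrons. Since 6 = 4n+2 (n=1), it is aromatic (benzene ring).
The 5-membered ring with one oxygen has two sp³ carbons, so it is not fully conjugated — not aromatic (oxolane ring).
1 of the 3 rings is aromatic. Total: 1.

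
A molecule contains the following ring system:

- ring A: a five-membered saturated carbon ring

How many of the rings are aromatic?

0

Ring A has only sp³ atoms, so it is not fully conjugated — not aromatic (cyclopentane).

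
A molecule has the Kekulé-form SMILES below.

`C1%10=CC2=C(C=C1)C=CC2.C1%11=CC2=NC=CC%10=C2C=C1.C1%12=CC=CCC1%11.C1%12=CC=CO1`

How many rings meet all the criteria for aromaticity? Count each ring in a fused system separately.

4

The SMILES encodes a six-membered carbon ring with three alternating C=C double bonds, fused to a five-membered carbon ring containing one C=C double bond and one sp³ carbon; two fused six-membered rings, each with three alternating double bonds; one ring is all carbon and the other has one ring nitrogen; a six-membered carbon ring with two conjugated C=C double bonds and two sp³ carbons; a five-membered ring of four carbons and one oxygen, with two C=C double bonds.
The 6-membered ring is fully conjugated (every ring atom contributes a p orbital); 3 ring double bonds give 6 π electrons. That satisfies 4n+2 with n=1, so it is aromatic (benzene ring).
The 5-membered ring has one sp³ carbon, so it is not fully conjugated — not aromatic (cyclopentene ring).
The fused 6/6-membered bicyclic (with one nitrogen) is a single π system with 10 sp² atoms and 10 π electrons from ring double bonds. 10 = 4(2)+2, so the system is aromatic and both rings count as aromatic (quinoline).
The second 6-membered ring has two sp³ carbons, so it is not fully conjugated — not aromatic (1,3-cyclohexadiene).
The 5-membered ring with one oxygen is planar and fully conjugated; 2 ring double bonds (4 π electrons) plus a heteroatom lone pair (2) give 6 π electrons. Since 6 = 4n+2 (n=1), it is aromatic (furan).
4 of the 6 rings are aromatic. Total: 4.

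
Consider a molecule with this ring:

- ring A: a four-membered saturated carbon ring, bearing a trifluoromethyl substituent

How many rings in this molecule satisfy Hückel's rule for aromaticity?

Ring A has only sp³ atoms, so it is not fully conjugated — not aromatic (cyclobutane).

0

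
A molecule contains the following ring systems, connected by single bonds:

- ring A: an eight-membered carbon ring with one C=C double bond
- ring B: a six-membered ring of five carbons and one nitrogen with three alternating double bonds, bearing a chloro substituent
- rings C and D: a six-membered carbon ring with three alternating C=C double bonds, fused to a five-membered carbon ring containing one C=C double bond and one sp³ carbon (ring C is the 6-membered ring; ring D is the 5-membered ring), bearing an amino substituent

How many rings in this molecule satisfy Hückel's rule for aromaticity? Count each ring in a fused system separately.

2

Ring A has six sp³ carbons, so it is not fully conjugated — not aromatic (cyclooctene).
Ring B is planar and fully conjugated; 3 ring double bonds give 6 π electrons. That satisfies 4n+2 with n=1, so ring B is aromatic (pyridine).
Ring C has a continuous p-orbital overlap around the ring; 3 ring double bonds give 6 π electrons. 6 = 4(1)+2, so ring C is aromatic (benzene ring).
Ring D has one sp³ carbon, so it is not fully conjugated — not aromatic (cyclopentene ring).
Aromatic: B, C. Total: 2.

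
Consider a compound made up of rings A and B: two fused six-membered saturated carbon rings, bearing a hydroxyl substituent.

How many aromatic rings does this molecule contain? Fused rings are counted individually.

0

Ring A has only sp³ atoms, so it is not fully conjugated — not aromatic (cyclohexane ring).
Ring B has only sp³ atoms, so it is not fully conjugated — not aromatic (cyclohexane ring).
No ring is aromatic. Total: 0.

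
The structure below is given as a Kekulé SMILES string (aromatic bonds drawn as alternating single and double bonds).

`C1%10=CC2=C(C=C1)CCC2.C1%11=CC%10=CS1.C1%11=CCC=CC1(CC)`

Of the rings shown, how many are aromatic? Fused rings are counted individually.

2

The SMILES encodes a six-membered carbon ring with three alternating C=C double bonds, fused to a saturated five-membered carbon ring; a five-membered ring of four carbons and one sulfur, with two C=C double bonds; a six-membered carbon ring with two isolated C=C double bonds and two sp³ carbons.
The 6-membered ring has a continuous p-orbital overlap around the ring; 3 ring double bonds give 6 π electrons. That satisfies 4n+2 with n=1, so it is aromatic (benzene ring).
The 5-membered ring has three sp³ carbons, so it is not fully conjugated — not aromatic (cyclopentane ring).
The 5-membered ring with one sulfur has a continuous p-orbital overlap around the ring; 2 ring double bonds (4 π electrons) plus a heteroatom lone pair (2) give 6 π electrons. That satisfies 4n+2 with n=1, so it is aromatic (thiophene).
The second 6-membered ring has two sp³ carbons, so it is not fully conjugated — not aromatic (1,4-cyclohexadiene).
2 of the 4 rings are aromatic. Total: 2.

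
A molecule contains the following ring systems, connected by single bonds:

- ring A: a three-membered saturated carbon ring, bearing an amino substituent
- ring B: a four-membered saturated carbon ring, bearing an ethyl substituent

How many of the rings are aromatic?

0

Ring A has only sp³ atoms, so it is not fully conjugated — not aromatic (cyclopropane).
Ring B has only sp³ atoms, so it is not fully conjugated — not aromatic (cyclobutane).
No ring is aromatic. Total: 0.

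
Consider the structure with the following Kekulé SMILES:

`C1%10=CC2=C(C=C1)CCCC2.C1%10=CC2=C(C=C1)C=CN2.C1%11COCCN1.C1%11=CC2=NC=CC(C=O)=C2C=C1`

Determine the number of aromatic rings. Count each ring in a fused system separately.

The SMILES encodes a six-membered carbon ring with three alternating C=C double bonds, fused to a saturated six-membered carbon ring; a six-membered carbon ring with three alternating C=C double bonds, fused to a five-membered ring containing one N–H nitrogen and two C=C double bonds; a six-membered saturated ring with an oxygen and an N–H nitrogen at positions 1 and 4; two fused six-membered rings, each with three alternating double bonds; one ring is all carbon and the other has one ring nitrogen.
The 6-membered ring is planar and fully conjugated; 3 ring double bonds give 6 π electrons. Since 6 = 4n+2 (n=1), it is aromatic (benzene ring).
The second 6-membered ring has four sp³ carbons, so it is not fully conjugated — not aromatic (cyclohexane ring).
The fused 6/5-membered bicyclic (with one N–H) is a single π system with 9 sp² atoms and 10 π electrons from ring double bonds plus a heteroatom lone pair. 10 = 4(2)+2, so the system is aromatic and both rings count as aromatic (indole).
The 6-membered ring with one oxygen and one N–H (1,4) has only sp³ atoms, so it is not fully conjugated — not aromatic (morpholine).
The fused 6/6-membered bicyclic (with one nitrogen) is a single π system with 10 sp² atoms and 10 π electrons from ring double bonds. 10 = 4(2)+2, so the system is aromatic and both rings count as aromatic (quinoline).
5 of the 7 rings are aromatic. Total: 5.

5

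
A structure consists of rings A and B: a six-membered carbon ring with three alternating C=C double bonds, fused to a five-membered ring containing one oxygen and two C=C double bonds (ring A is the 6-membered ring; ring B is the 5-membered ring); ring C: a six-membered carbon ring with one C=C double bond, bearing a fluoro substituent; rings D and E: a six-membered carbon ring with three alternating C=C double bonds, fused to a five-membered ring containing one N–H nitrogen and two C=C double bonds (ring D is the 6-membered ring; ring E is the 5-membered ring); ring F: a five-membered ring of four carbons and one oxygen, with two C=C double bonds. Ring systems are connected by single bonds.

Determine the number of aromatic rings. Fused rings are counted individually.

Rings A and B form a fused bicyclic system (with one oxygen) with 9 sp² atoms and 10 π electrons from ring double bonds plus a heteroatom lone pair. 10 = 4(2)+2, so the system is aromatic and both rings count as aromatic (benzofuran).
Ring C has four sp³ carbons, so it is not fully conjugated — not aromatic (cyclohexene).
Rings D and E form a fused bicyclic system (with one N–H) with 9 sp² atoms and 10 π electrons from ring double bonds plus a heteroatom lone pair. 10 = 4(2)+2, so the system is aromatic and both rings count as aromatic (indole).
Ring F is fully conjugated (every ring atom contributes a p orbital); 2 ring double bonds (4 π electrons) plus a heteroatom lone pair (2) give 6 π electrons. Since 6 = 4n+2 (n=1), ring F is aromatic (furan).
Aromatic: A, B, D, E, F. Total: 5.

5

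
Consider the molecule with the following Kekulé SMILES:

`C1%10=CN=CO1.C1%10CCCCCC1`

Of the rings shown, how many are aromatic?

The SMILES encodes a five-membered ring with an oxygen at position 1 and a nitrogen at position 3 (in a C=N bond), with two double bonds; a seven-membered saturated carbon ring.
The 5-membered ring with one oxygen and one =N– is fully conjugated (every ring atom contributes a p orbital); 2 ring double bonds (4 π electrons) plus a heteroatom lone pair (2) give 6 π electrons. Since 6 = 4n+2 (n=1), it is aromatic (oxazole).
The 7-membered ring has only sp³ atoms, so it is not fully conjugated — not aromatic (cycloheptane).
1 of the 2 rings is aromatic. Total: 1.

1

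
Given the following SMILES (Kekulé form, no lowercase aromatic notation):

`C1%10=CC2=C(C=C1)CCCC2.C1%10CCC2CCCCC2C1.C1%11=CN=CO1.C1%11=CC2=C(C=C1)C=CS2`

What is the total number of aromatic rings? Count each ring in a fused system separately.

4

The SMILES encodes a six-membered carbon ring with three alternating C=C double bonds, fused to a saturated six-membered carbon ring; two fused six-membered saturated carbon rings; a five-membered ring with an oxygen at position 1 and a nitrogen at position 3 (in a C=N bond), with two double bonds; a six-membered carbon ring with three alternating C=C double bonds, fused to a five-membered ring containing one sulfur and two C=C double bonds.
The 6-membered ring is planar and fully conjugated; 3 ring double bonds give 6 π electrons. That satisfies 4n+2 with n=1, so it is aromatic (benzene ring).
The second 6-membered ring has four sp³ carbons, so it is not fully conjugated — not aromatic (cyclohexane ring).
The third 6-membered ring has only sp³ atoms, so it is not fully conjugated — not aromatic (cyclohexane ring).
The fourth 6-membered ring has only sp³ atoms, so it is not fully conjugated — not aromatic (cyclohexane ring).
The 5-membered ring with one oxygen and one =N– is planar and fully conjugated; 2 ring double bonds (4 π electrons) plus a heteroatom lone pair (2) give 6 π electrons. Since 6 = 4n+2 (n=1), it is aromatic (oxazole).
The fused 6/5-membered bicyclic (with one sulfur) is a single π system with 9 sp² atoms and 10 π electrons from ring double bonds plus a heteroatom lone pair. 10 = 4(2)+2, so the system is aromatic and both rings count as aromatic (benzothiophene).
4 of the 7 rings are aromatic. Total: 4.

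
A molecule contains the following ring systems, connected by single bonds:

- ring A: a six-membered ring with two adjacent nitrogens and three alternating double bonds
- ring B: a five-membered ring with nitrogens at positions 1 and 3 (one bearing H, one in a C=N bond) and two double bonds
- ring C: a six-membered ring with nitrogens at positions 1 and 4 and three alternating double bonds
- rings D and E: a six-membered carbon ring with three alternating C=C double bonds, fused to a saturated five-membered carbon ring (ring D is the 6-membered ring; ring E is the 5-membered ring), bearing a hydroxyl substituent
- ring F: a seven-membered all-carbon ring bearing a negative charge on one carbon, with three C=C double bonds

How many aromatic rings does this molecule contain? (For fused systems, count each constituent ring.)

Ring A is planar and fully conjugated; 3 ring double bonds give 6 π electrons. 6 = 4(1)+2, so ring A is aromatic (pyridazine).
Ring B is planar and fully conjugated; 2 ring double bonds (4 π electrons) plus a heteroatom lone pair (2) give 6 π electrons. That satisfies 4n+2 with n=1, so ring B is aromatic (imidazole).
Ring C has a continuous p-orbital overlap around the ring; 3 ring double bonds give 6 π electrons. That satisfies 4n+2 with n=1, so ring C is aromatic (pyrazine).
Ring D is fully conjugated (every ring atom contributes a p orbital); 3 ring double bonds give 6 π electrons. That satisfies 4n+2 with n=1, so ring D is aromatic (benzene ring).
Ring E has three sp³ carbons, so it is not fully conjugated — not aromatic (cyclopentane ring).
Ring F has only sp² ring atoms; a planar conformation would have a fully conjugated π system of 8 electrons. But 8 = 4(2), which is 4n not 4n+2, so ring F is not aromatic (cycloheptatrienyl anion).
Aromatic: A, B, C, D. Total: 4.

4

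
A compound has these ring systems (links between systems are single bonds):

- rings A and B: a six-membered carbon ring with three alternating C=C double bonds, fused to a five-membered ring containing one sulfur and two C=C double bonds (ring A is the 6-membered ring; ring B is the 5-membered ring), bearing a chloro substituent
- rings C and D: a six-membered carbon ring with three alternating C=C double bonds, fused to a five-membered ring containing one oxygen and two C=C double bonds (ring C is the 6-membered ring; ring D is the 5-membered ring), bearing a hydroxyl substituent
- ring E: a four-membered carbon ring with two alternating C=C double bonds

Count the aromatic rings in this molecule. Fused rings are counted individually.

4

Rings A and B form a fused bicyclic system (with one sulfur) with 9 sp² atoms and 10 π electrons from ring double bonds plus a heteroatom lone pair. 10 = 4(2)+2, so the system is aromatic and both rings count as aromatic (benzothiophene).
Rings C and D form a fused bicyclic system (with one oxygen) with 9 sp² atoms and 10 π electrons from ring double bonds plus a heteroatom lone pair. 10 = 4(2)+2, so the system is aromatic and both rings count as aromatic (benzofuran).
Ring E has only sp² ring atoms; a planar conformation would have a fully conjugated π system of 4 electrons. But 4 = 4(1), which is 4n not 4n+2, so ring E is not aromatic (cyclobutadiene) — cyclobutadiene is antiaromatic and distorts to a rectangle.
Aromatic: A, B, C, D. Total: 4.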